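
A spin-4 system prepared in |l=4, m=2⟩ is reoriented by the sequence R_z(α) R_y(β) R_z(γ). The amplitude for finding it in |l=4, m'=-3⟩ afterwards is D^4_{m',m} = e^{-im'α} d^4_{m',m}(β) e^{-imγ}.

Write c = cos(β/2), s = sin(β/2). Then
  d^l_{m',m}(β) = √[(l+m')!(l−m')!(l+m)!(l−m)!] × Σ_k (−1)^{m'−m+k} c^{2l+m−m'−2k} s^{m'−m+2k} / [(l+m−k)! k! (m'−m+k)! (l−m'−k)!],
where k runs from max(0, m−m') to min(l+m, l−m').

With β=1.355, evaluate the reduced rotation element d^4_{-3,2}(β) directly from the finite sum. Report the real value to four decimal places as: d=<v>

d=0.4030

d^4_{-3,2}(β=1.3550) via the finite sum:
With c≡cos(β/2)=0.779142 and s≡sin(β/2)=0.626847, N=[1·5040·720·2]^{1/2}=2693.993318
Admissible k: 5..6 (factorial args all ≥0)
  k=5: (−1)^0·2693.9933/(240)·0.7791^3·0.6268^5 = +0.513859
  k=6: (−1)^1·2693.9933/(720)·0.7791^1·0.6268^7 = -0.110870
d^4_{-3,2}(1.3550) = +0.513859 -0.110870 = +0.402989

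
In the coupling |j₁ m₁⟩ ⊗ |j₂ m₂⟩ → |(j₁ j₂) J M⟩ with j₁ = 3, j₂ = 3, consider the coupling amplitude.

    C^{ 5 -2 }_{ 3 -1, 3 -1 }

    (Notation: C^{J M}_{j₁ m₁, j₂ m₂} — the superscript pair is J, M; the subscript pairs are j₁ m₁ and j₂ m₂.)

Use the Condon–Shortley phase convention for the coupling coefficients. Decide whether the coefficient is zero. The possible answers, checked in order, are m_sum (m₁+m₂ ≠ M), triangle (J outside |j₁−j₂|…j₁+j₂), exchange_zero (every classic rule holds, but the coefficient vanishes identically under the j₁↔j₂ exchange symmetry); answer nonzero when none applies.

exchange_zero

m-sum: m₁+m₂ = -1+(-1) = -2, M = -2  ✓
triangle: |j₁−j₂| = 0 ≤ J = 5 ≤ j₁+j₂ = 6  ✓
exchange: j₁=j₂ and m₁=m₂, and (−1)^(j₁+j₂−J) = (−1)^1 = −1 forces ⟨j₁m₁;j₂m₂|JM⟩ = −⟨j₂m₂;j₁m₁|JM⟩ = −⟨j₁m₁;j₂m₂|JM⟩ ⇒ the coefficient vanishes identically
Racah sum check: Σ_k collapses to 0 ⇒ CG = 0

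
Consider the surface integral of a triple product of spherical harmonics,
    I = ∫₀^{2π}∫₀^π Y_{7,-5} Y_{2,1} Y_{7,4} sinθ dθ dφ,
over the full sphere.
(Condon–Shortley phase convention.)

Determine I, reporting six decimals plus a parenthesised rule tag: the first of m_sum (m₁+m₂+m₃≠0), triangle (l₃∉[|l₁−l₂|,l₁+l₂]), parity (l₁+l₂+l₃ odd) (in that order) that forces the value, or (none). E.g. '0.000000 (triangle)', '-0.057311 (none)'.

-0.188767 (none)

Rules hold: Σm=0, L=16 even, 5≤7≤9.
N = 15·5·15 = 1125
Δ = 2!·12!·2!/17! = 1/185640
Racah Σ t=0..2: t=0:+1/2419200 t=1:−1/518400 t=2:+1/2419200 = -1/907200
⇒ 3j(7 2 7; 0 0 0)² = 56/3315, sgn +1
Racah Σ t=1..2: t=1:−1/79833600 t=2:+1/14515200 = 1/17740800
⇒ 3j(7 2 7; -5 1 4)² = 729/30940, sgn -1
4πI² = N·(3j₀)²·(3jₘ)² = 21870/48841
I = -1·√(0.44778/4π) = -0.18876748
No selection rule forces the value: the integral is nonzero (none).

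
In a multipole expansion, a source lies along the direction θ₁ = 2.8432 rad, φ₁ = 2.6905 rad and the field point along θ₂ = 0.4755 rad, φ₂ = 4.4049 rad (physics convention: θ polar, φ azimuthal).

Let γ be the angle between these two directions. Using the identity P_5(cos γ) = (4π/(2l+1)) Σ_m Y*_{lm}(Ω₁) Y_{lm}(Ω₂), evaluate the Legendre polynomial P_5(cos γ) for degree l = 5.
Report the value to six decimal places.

0.209958

Term-by-term m-sum for l=5 (normalisation 4π/11 = 1.142397):
  m=-5: Y*=0.00064 + 0.00079j  Y=-0.00933 + 0.00031j  product -0.00001 - 0.00001j
  m=-4: Y*=0.00243 + 0.01019j  Y=0.01916 + 0.05401j  product -0.00050 + 0.00033j
  m=-3: Y*=-0.01370 + 0.06199j  Y=0.16174 - 0.12253j  product 0.00538 + 0.01170j
  m=-2: Y*=-0.15107 + 0.19123j  Y=-0.35368 - 0.24982j  product 0.10120 - 0.02989j
  m=-1: Y*=-0.48614 + 0.23549j  Y=-0.13555 + 0.42684j  product -0.03462 - 0.23942j
  m=+0: Y*=-0.40585 + 0.00000j  Y=-0.10074 + 0.00000j  product 0.04088 + 0.00000j
  m=+1: Y*=0.48614 + 0.23549j  Y=0.13555 + 0.42684j  product -0.03462 + 0.23942j
  m=+2: Y*=-0.15107 - 0.19123j  Y=-0.35368 + 0.24982j  product 0.10120 + 0.02989j
  m=+3: Y*=0.01370 + 0.06199j  Y=-0.16174 - 0.12253j  product 0.00538 - 0.01170j
  m=+4: Y*=0.00243 - 0.01019j  Y=0.01916 - 0.05401j  product -0.00050 - 0.00033j
  m=+5: Y*=-0.00064 + 0.00079j  Y=0.00933 + 0.00031j  product -0.00001 + 0.00001j
Total Σ_m = 0.18379 + 0.00000j. Multiply by 1.142397: 0.20996 + 0.00000j. P_5(cos γ) = 0.209958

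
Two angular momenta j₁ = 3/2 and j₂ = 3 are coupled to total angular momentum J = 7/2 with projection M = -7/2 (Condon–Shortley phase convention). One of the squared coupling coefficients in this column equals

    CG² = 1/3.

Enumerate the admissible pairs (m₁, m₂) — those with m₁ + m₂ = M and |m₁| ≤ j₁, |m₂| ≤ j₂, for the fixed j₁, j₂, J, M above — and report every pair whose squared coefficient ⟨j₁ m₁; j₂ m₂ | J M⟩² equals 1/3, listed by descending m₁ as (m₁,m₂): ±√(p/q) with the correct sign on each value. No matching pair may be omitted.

Admissible pairs with m₁+m₂ = M = -7/2: (-3/2,-2), (-1/2,-3)
  (m₁,m₂)=(-1/2,-3): CG² = 2/3, CG = +√(2/3)
  (m₁,m₂)=(-3/2,-2): CG² = 1/3, CG = −√(1/3)   ← matches the target
Pairs with CG² = 1/3: (-3/2,-2): −√(1/3)

(-3/2,-2): −√(1/3)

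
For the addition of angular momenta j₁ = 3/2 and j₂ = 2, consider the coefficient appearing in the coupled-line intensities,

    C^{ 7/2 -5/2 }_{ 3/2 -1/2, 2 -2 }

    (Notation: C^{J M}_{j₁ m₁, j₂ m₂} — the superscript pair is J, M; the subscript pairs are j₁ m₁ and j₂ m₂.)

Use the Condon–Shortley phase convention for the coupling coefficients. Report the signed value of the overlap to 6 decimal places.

+0.654654  (= +√(3/7))

j₁+j₂−J=0  J+j₁−j₂=3  J−j₁+j₂=4  j₁+j₂+J+1=8
(j₁±m₁, j₂±m₂, J±M) = (1,2,0,4,1,6)
P² = 6912/7
sum k=0..0:
  [0] +1/48 = 1/48
S = 1/48
C² = P²·S² = 3/7 ; C = +0.654654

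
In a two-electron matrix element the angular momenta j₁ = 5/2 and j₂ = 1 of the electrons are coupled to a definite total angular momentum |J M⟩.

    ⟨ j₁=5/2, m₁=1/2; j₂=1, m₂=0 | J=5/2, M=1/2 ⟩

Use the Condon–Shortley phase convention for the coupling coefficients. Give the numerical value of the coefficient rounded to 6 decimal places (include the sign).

triangle: 1!·4!·1!/7! = 24/5040
(j±m)!: 3!·2!·1!·1!·3!·2! = 144
prefactor² = (2J+1)·Δ·N² = 144/35
  k=0: +1/(0!·1!·2!·1!·2!·0!) = 1/4
  k=1: −1/(1!·0!·1!·0!·3!·1!) = -1/6
Σ = 1/12  ⇒  CG² = 144/35·(1/12)² = 1/35
CG = +√(1/35) = +0.169031

+√(1/35) ≈ +0.169031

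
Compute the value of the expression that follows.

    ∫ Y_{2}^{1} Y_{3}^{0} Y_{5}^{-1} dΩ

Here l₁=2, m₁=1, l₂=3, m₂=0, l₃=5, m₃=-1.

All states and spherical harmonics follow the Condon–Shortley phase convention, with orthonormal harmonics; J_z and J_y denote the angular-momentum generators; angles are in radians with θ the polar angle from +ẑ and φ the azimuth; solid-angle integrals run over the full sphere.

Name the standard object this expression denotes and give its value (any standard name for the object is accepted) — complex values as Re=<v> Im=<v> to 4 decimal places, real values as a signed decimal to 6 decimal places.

This is a Gaunt coefficient — the integral of a triple product of spherical harmonics over the sphere.
m-sum 0 ✓  L=10 even ✓  1≤5≤5 ✓
Π(2lᵢ+1) = 5×7×11 = 385
triangle coeff Δ(2,3,5) = 1/2310
Σ_t [0,0]: t=0:+1/144 = 1/144
(3j)²=10/231 [(2 3 5; 0 0 0)], sign=-1
Σ_t [0,0]: t=0:+1/216 = 1/216
(3j)²=8/231 [(2 3 5; 1 0 -1)], sign=+1
⇒ 4πI² = 400/693
I = (-1)√(400/693/(4π)) = -0.21431790

Gaunt coefficient, -0.214318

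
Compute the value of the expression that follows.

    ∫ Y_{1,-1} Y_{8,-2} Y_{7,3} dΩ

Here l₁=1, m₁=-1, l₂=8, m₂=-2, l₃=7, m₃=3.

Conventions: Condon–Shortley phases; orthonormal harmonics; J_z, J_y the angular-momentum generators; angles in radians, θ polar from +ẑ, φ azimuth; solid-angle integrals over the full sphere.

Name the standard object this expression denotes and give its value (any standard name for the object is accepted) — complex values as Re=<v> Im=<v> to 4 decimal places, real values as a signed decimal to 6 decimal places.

This is a Gaunt coefficient — the integral of a triple product of spherical harmonics over the sphere.
Checks pass: Σm=0; 16 even; l₃=7∈[7,9].
(2·1+1)(2·8+1)(2·7+1) = 765
Δ: 2! 0! 14! / 17! → 1/2040
sum: t=1:−1/25401600 = -1/25401600
3j²(1 8 7; 0 0 0) = Δ·Π!·Σ² = 8/255  (sign +1)
sum: t=2:+1/174182400 = 1/174182400
3j²(1 8 7; -1 -2 3) = Δ·Π!·Σ² = 1/136  (sign +1)
combine: 4πI² = 765·8/255·1/136 = 3/17
take √, sign +1: I = 0.11850352

Gaunt coefficient, +0.118504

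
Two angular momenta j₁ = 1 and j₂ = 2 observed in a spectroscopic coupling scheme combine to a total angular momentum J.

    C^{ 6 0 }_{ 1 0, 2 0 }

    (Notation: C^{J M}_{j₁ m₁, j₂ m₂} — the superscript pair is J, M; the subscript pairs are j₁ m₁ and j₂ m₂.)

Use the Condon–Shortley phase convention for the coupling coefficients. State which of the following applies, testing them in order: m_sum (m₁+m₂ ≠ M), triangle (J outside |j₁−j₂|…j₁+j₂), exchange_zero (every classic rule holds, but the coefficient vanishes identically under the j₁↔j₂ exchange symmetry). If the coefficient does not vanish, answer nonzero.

m-sum: m₁+m₂ = 0+0 = 0, M = 0  ✓
triangle: need |j₁−j₂| ≤ J ≤ j₁+j₂, i.e. J ∈ [1, 3]; J = 6 is outside ✗ ⇒ coefficient is 0

triangle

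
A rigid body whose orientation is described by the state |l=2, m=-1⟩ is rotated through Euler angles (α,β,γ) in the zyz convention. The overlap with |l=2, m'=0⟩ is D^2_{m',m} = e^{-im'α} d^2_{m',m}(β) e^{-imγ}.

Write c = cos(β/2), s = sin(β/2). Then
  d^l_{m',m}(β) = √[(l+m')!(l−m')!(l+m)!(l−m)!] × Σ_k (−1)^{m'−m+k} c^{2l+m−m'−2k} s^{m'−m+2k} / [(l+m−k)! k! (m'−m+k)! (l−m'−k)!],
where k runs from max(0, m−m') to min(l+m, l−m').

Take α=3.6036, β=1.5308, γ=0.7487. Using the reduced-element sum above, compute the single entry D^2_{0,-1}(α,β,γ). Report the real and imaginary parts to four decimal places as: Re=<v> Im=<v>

Re=-0.0358 Im=-0.0333

First d^2_{0,-1}(β=1.5308), then the phase factors e^{-i(0)α} and e^{-i(-1)γ}:
Half-angle: c=0.721105, s=0.692825. N=√(2·2·1·6)=4.898979
k: max(0,(-1)−(0))=0 … min(2+(-1),2−(0))=1
  k=0: (−1)^1·4.8990/(2)·0.7211^3·0.6928^1 = -0.636349
  k=1: (−1)^2·4.8990/(2)·0.7211^1·0.6928^3 = +0.587416
d^2_{0,-1}(1.5308) = -0.636349 +0.587416 = -0.048933
Attach z-rotation phases: D = e^{-i(0)(3.6036)}·(-0.048933)·e^{-i(-1)(0.7487)} = -0.035847-0.033308i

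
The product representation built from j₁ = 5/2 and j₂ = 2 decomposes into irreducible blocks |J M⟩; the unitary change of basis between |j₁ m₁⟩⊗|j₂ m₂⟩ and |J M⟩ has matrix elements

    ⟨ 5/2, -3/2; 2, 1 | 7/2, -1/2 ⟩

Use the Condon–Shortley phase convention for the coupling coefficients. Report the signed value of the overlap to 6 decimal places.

triangle: 1!×4!×3!/9! = 144/362880
(j±m)!: 1!×4!×3!×1!×3!×4! = 20736
prefactor² = (2J+1)×Δ×N² = 2304/35
  k=0: +1/(0!×1!×4!×3!×0!×0!) = 1/144
  k=1: −1/(1!×0!×3!×2!×1!×1!) = -1/12
Σ = -11/144  ⇒  CG² = 2304/35×(-11/144)² = 121/315
CG = −√(121/315) = -0.619780

−√(121/315) = -0.619780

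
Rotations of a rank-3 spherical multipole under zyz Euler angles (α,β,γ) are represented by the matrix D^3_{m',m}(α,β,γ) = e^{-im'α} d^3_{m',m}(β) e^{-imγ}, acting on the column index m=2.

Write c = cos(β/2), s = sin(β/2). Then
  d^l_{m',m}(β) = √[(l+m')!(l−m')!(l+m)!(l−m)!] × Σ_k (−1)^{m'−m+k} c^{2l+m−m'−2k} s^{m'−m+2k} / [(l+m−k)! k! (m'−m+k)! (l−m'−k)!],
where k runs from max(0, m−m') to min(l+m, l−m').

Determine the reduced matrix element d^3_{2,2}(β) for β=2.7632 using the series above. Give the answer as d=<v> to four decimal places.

d^3_{2,2}(β=2.7632) via the finite sum:
c=cos(2.763200/2)=0.188070, s=sin(2.763200/2)=0.982156; N=√[120·1·120·1]=120.000000
Admissible k: 0..1 (factorial args all ≥0)
  k=0: (−1)^0·120.0000/(120)·0.1881^6·0.9822^0 = +0.000044
  k=1: (−1)^1·120.0000/(24)·0.1881^4·0.9822^2 = -0.006034
d^3_{2,2}(2.7632) = +0.000044 -0.006034 = -0.005990

d=-0.0060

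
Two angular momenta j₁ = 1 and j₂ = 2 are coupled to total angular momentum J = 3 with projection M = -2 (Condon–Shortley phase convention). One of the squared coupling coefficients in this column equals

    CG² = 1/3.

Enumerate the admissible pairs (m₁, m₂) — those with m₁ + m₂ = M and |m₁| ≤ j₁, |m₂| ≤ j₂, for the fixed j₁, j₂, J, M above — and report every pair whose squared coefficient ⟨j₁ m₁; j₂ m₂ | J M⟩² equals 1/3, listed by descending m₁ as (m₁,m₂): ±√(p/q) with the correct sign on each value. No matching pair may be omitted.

(0,-2): +√(1/3)

Admissible pairs with m₁+m₂ = M = -2: (-1,-1), (0,-2)
  (m₁,m₂)=(0,-2): CG² = 1/3, CG = +√(1/3)   ← matches the target
  (m₁,m₂)=(-1,-1): CG² = 2/3, CG = +√(2/3)
Pairs with CG² = 1/3: (0,-2): +√(1/3)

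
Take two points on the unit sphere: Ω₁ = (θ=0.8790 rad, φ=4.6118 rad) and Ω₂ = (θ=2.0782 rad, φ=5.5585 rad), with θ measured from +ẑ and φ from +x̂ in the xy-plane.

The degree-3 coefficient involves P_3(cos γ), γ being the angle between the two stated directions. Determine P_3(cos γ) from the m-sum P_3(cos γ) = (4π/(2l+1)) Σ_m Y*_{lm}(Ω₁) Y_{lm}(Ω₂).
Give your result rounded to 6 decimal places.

-0.123576

Summing Y*_{l m}(θ₁,φ₁)·Y_{l m}(θ₂,φ₂) over m ∈ [−3, 3]; prefactor 4π/(2·3+1) = 1.795196:
  [-3]  conj(Y_{3,-3})(Ω₁) = +0.056633+0.181941i ; Y_{3,-3}(Ω₂) = -0.158035+0.229391i ; Δ = -0.050686-0.015762i
  [-2]  conj(Y_{3,-2})(Ω₁) = -0.378843+0.077260i ; Y_{3,-2}(Ω₂) = -0.045949-0.376550i ; Δ = +0.046500+0.139103i
  [-1]  conj(Y_{3,-1})(Ω₁) = -0.025860-0.256221i ; Y_{3,-1}(Ω₂) = +0.038181+0.033805i ; Δ = +0.007674-0.010657i
  [+0]  conj(Y_{3,0})(Ω₁) = -0.229792-0.000000i ; Y_{3,0}(Ω₂) = +0.329922+0.000000i ; Δ = -0.075814-0.000000i
  [+1]  conj(Y_{3,1})(Ω₁) = +0.025860-0.256221i ; Y_{3,1}(Ω₂) = -0.038181+0.033805i ; Δ = +0.007674+0.010657i
  [+2]  conj(Y_{3,2})(Ω₁) = -0.378843-0.077260i ; Y_{3,2}(Ω₂) = -0.045949+0.376550i ; Δ = +0.046500-0.139103i
  [+3]  conj(Y_{3,3})(Ω₁) = -0.056633+0.181941i ; Y_{3,3}(Ω₂) = +0.158035+0.229391i ; Δ = -0.050686+0.015762i
Σ over m = -0.068837+0.000000i; ×(4π/7) → -0.123576+0.000000i. Real part: -0.123576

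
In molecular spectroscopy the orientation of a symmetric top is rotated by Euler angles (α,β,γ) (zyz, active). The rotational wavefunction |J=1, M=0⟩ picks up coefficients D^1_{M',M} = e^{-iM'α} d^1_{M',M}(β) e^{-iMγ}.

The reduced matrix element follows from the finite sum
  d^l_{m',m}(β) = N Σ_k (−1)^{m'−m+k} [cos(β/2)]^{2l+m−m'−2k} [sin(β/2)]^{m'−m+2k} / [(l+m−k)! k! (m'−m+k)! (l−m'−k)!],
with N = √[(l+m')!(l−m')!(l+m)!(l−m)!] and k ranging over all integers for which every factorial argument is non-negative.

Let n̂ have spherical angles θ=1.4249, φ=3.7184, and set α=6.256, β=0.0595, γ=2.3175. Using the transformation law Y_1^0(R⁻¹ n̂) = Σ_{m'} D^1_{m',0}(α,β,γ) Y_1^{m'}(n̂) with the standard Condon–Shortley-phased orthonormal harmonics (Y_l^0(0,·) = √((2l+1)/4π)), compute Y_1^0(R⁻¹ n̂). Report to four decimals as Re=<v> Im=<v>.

Re=0.0472 Im=0.0000

Need the full column D^1_{m',0} for m'=−1..1 at α=6.2560, β=0.0595, γ=2.3175.
cos(β/2)=0.999558, sin(β/2)=0.029746
d^1_{-1,0}: single k=1 term ⇒ +0.042048;  D = +0.042032-0.001143i
d^1_{0,0}: k∈[0..1] ⇒ +0.999115 -0.000885 = +0.998230;  D = +0.998230+0.000000i
d^1_{1,0}: single k=0 term ⇒ -0.042048;  D = -0.042032-0.001143i
Y_1^{m'}(θ=1.4249,φ=3.7184) and Σ D·Y over m':
  (+0.0420-0.0011i)·(-0.2865+0.1864i)  (+0.9982+0.0000i)·(+0.0710+0.0000i)  (-0.0420-0.0011i)·(+0.2865+0.1864i)
Y_1^0(R⁻¹ n̂) = +0.047247+0.000000i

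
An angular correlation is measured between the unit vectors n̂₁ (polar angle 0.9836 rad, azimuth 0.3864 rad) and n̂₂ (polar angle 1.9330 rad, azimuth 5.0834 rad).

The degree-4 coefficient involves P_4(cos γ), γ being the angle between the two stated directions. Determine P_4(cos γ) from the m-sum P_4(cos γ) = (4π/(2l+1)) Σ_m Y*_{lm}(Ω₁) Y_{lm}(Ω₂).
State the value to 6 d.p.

0.220539

Expand P_4 via completeness: Σ_{m} conj(Y_{4,m}) at Ω₁ times Y_{4,m} at Ω₂ —
  term(m=-4) = 0.07179 + 0.00442j   from Y*(Ω₁)=0.00536 + 0.21249j, Y(Ω₂)=0.02932 - 0.33711j
  term(m=-3) = -0.00670 + 0.14495j   from Y*(Ω₁)=0.16007 + 0.36669j, Y(Ω₂)=0.32533 + 0.16028j
  term(m=-2) = 0.00943 + 0.00029j   from Y*(Ω₁)=0.19066 + 0.18592j, Y(Ω₂)=0.02612 - 0.02394j
  term(m=-1) = 0.00095 - 0.06176j   from Y*(Ω₁)=-0.17207 - 0.07001j, Y(Ω₂)=0.12055 + 0.30988j
  term(m=+0) = 0.00700 + 0.00000j   from Y*(Ω₁)=-0.30793 + 0.00000j, Y(Ω₂)=-0.02273 + 0.00000j
  term(m=+1) = 0.00095 + 0.06176j   from Y*(Ω₁)=0.17207 - 0.07001j, Y(Ω₂)=-0.12055 + 0.30988j
  term(m=+2) = 0.00943 - 0.00029j   from Y*(Ω₁)=0.19066 - 0.18592j, Y(Ω₂)=0.02612 + 0.02394j
  term(m=+3) = -0.00670 - 0.14495j   from Y*(Ω₁)=-0.16007 + 0.36669j, Y(Ω₂)=-0.32533 + 0.16028j
  term(m=+4) = 0.07179 - 0.00442j   from Y*(Ω₁)=0.00536 - 0.21249j, Y(Ω₂)=0.02932 + 0.33711j
Total Σ_m = 0.15795 + 0.00000j. Multiply by 1.396263: 0.22054 + 0.00000j. P_4(cos γ) = 0.220539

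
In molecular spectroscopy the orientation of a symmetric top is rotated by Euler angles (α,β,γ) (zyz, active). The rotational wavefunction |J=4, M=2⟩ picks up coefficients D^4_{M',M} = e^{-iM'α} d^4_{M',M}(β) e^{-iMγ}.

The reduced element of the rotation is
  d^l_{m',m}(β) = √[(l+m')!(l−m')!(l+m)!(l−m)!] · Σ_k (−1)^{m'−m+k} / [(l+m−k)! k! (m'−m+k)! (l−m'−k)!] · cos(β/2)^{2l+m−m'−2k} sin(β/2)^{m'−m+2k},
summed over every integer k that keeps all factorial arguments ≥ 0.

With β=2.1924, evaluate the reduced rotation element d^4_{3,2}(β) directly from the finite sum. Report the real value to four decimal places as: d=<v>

d^4_{3,2}(β=2.1924) via the finite sum:
With c≡cos(β/2)=0.456979 and s≡sin(β/2)=0.889477, N=[5040·1·720·2]^{1/2}=2693.993318
k∈{0,1} keeps every argument non-negative
  k=0: (−1)^1·2693.9933/(720)·0.4570^7·0.8895^1 = -0.013851
  k=1: (−1)^2·2693.9933/(240)·0.4570^5·0.8895^3 = +0.157425
d^4_{3,2}(2.1924) = -0.013851 +0.157425 = +0.143574

d=0.1436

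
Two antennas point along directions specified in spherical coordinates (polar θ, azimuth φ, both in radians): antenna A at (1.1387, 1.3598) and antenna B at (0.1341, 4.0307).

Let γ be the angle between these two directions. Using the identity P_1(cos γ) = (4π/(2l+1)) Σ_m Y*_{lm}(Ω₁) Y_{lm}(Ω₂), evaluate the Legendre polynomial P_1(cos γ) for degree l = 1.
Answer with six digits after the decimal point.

0.306808

Summing Y*_{l m}(θ₁,φ₁)·Y_{l m}(θ₂,φ₂) over m ∈ [−1, 1]; prefactor 4π/(2·1+1) = 4.188790:
  term(m=-1) = -0.01292 - 0.00657j   from Y*(Ω₁)=0.06571 + 0.30678j, Y(Ω₂)=-0.02911 + 0.03587j
  term(m=+0) = 0.09908 + 0.00000j   from Y*(Ω₁)=0.20461 + 0.00000j, Y(Ω₂)=0.48422 + 0.00000j
  term(m=+1) = -0.01292 + 0.00657j   from Y*(Ω₁)=-0.06571 + 0.30678j, Y(Ω₂)=0.02911 + 0.03587j
Accumulated sum 0.07325 + 0.00000j; after 4π/(2l+1) scaling, 0.30681 + 0.00000j ⇒ P_1 = 0.306808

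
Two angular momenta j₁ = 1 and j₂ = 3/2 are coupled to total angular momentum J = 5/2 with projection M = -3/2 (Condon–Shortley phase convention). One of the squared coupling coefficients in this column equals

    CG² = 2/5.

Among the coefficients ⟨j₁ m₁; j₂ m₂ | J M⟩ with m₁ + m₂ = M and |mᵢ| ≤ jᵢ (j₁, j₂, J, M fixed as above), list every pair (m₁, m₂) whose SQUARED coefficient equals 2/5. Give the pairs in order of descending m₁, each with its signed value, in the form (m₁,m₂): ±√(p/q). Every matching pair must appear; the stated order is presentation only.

(0,-3/2): +√(2/5)

Admissible pairs with m₁+m₂ = M = -3/2: (-1,-1/2), (0,-3/2)
  (m₁,m₂)=(0,-3/2): CG² = 2/5, CG = +√(2/5)   ← matches the target
  (m₁,m₂)=(-1,-1/2): CG² = 3/5, CG = +√(3/5)
Pairs with CG² = 2/5: (0,-3/2): +√(2/5)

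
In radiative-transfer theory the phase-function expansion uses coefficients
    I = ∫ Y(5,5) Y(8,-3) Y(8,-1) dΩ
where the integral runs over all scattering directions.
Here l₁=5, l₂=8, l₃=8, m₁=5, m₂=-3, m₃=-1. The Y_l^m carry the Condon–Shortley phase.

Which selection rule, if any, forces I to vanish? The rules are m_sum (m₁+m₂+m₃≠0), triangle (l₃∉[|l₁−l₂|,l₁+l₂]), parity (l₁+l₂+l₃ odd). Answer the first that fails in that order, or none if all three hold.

m_sum

m₁+m₂+m₃ = 5 − 3 − 1 = 1  ✗
triangle: |5−8|=3 ≤ l₃=8 ≤ 5+8=13
parity: l₁+l₂+l₃ = 21 is odd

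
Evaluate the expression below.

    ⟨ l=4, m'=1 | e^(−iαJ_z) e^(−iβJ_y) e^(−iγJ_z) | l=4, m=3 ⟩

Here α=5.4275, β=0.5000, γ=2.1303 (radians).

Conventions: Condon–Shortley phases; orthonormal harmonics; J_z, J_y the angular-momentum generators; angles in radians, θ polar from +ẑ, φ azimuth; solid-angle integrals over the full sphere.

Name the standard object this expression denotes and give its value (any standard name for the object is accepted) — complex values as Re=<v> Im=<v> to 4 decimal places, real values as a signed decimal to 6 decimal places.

Wigner D-matrix element, Re=0.2626 Im=0.2437

This is a Wigner D-matrix element — the rotation-matrix element ⟨l m'| R(α,β,γ) |l m⟩ in the angular-momentum basis.
Split into d^4_{1,3}(β=0.5000) × two z-phases.
Half-angle: c=0.968912, s=0.247404. N=√(120·6·5040·1)=1904.940944
k∈{2,3} keeps every argument non-negative
  k=2: (−1)^0·1904.9409/(240)·0.9689^6·0.2474^2 = +0.401967
  k=3: (−1)^1·1904.9409/(144)·0.9689^4·0.2474^4 = -0.043680
d^4_{1,3}(0.5000) = +0.401967 -0.043680 = +0.358287
Phases: e^{-i·(1)·5.4275}=+0.655701+0.755020i, e^{-i·(3)·2.1303}=+0.994204-0.107507i ⇒ D=+0.262650+0.243690i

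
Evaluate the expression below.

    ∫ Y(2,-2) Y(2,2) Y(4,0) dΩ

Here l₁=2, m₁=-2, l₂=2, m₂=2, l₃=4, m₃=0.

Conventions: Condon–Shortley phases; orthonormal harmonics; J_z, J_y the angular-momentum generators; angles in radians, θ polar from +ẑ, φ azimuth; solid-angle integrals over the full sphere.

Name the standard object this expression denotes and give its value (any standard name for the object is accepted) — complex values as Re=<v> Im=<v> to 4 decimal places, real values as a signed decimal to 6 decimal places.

Gaunt coefficient, +0.040299

This is a Gaunt coefficient — the integral of a triple product of spherical harmonics over the sphere.
Rules hold: Σm=0, L=8 even, 0≤4≤4.
N = 5·5·9 = 225
Δ = 0!·4!·4!/9! = 1/630
Racah Σ t=0..0: t=0:+1/16 = 1/16
⇒ 3j(2 2 4; 0 0 0)² = 2/35, sgn +1
Racah Σ t=0..0: t=0:+1/576 = 1/576
⇒ 3j(2 2 4; -2 2 0)² = 1/630, sgn +1
4πI² = N·(3j₀)²·(3jₘ)² = 1/49
I = +1·√(0.0204082/4π) = 0.04029926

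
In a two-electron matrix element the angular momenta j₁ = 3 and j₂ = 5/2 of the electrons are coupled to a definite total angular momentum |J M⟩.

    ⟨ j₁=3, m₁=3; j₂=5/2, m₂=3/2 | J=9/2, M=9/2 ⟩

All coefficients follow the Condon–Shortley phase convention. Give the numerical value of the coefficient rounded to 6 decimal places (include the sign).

+√(6/11) ≈ +0.738549

triangle: 1!·5!·4!/11! = 2880/39916800
(j±m)!: 6!·0!·4!·1!·9!·0! = 6270566400
prefactor² = (2J+1)·Δ·N² = 49766400/11
  k=0: +1/(0!·1!·0!·4!·5!·0!) = 1/2880
Σ = 1/2880  ⇒  CG² = 49766400/11·(1/2880)² = 6/11
CG = +√(6/11) = +0.738549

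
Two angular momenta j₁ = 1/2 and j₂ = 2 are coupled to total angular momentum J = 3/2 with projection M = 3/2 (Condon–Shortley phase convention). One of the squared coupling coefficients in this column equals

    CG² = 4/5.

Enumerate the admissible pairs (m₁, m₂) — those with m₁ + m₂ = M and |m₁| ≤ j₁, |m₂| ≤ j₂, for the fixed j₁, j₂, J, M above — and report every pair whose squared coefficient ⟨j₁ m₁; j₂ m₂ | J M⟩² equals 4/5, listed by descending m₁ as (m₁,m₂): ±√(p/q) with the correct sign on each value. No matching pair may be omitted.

Admissible pairs with m₁+m₂ = M = 3/2: (-1/2,2), (1/2,1)
  (m₁,m₂)=(1/2,1): CG² = 1/5, CG = +√(1/5)
  (m₁,m₂)=(-1/2,2): CG² = 4/5, CG = −√(4/5)   ← matches the target
Pairs with CG² = 4/5: (-1/2,2): −√(4/5)

(-1/2,2): −√(4/5)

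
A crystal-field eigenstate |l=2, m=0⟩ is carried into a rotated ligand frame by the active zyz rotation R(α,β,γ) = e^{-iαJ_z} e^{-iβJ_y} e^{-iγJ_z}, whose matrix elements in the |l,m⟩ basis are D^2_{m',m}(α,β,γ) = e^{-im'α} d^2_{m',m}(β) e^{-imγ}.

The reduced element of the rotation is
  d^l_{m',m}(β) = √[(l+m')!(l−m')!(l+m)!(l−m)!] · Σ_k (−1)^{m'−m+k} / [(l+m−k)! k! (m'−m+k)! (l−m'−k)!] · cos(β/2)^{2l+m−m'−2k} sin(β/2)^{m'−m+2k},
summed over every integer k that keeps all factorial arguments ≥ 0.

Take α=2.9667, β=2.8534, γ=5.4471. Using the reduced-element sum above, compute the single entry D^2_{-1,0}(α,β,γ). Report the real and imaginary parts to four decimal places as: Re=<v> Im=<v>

Re=0.3286 Im=-0.0581

Split into d^2_{-1,0}(β=2.8534) × two z-phases.
c=cos(2.853400/2)=0.143598, s=sin(2.853400/2)=0.989636; N=√[1·6·2·2]=4.898979
Admissible k: 1..2 (factorial args all ≥0)
  k=1: (−1)^0·4.8990/(2)·0.1436^3·0.9896^1 = +0.007178
  k=2: (−1)^1·4.8990/(2)·0.1436^1·0.9896^3 = -0.340919
d^2_{-1,0}(2.8534) = +0.007178 -0.340919 = -0.333741
Phases: e^{-i·(-1)·2.9667}=-0.984745+0.174002i, e^{-i·(0)·5.4471}=+1.000000+0.000000i ⇒ D=+0.328650-0.058072i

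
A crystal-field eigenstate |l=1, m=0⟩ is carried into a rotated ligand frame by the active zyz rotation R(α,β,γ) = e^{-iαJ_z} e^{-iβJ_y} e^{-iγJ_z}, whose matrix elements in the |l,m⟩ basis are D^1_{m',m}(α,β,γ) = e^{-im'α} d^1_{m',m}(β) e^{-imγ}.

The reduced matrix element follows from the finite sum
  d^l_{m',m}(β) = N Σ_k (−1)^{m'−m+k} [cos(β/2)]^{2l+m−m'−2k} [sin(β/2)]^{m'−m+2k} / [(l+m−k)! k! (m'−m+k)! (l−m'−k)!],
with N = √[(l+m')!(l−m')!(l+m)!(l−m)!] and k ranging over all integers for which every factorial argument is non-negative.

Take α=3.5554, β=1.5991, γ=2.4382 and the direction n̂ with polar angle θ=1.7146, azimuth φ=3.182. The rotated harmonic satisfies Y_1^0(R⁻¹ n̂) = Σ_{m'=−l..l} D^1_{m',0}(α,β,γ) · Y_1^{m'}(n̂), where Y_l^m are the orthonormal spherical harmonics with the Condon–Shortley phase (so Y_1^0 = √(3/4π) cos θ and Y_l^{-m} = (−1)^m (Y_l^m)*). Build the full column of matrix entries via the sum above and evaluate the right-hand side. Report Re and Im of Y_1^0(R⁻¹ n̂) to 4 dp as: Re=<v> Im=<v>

Re=0.4520 Im=0.0000

Need the full column D^1_{m',0} for m'=−1..1 at α=3.5554, β=1.5991, γ=2.4382.
cos(β/2)=0.697029, sin(β/2)=0.717043
d^1_{-1,0}: single k=1 term ⇒ +0.706824;  D = -0.647165-0.284213i
d^1_{0,0}: k∈[0..1] ⇒ +0.485850 -0.514150 = -0.028300;  D = -0.028300+0.000000i
d^1_{1,0}: single k=0 term ⇒ -0.706824;  D = +0.647165-0.284213i
Y_1^{m'}(θ=1.7146,φ=3.182) and Σ D·Y over m':
  (-0.6472-0.2842i)·(-0.3416+0.0138i)  (-0.0283+0.0000i)·(-0.0700+0.0000i)  (+0.6472-0.2842i)·(+0.3416+0.0138i)
Y_1^0(R⁻¹ n̂) = +0.452040+0.000000i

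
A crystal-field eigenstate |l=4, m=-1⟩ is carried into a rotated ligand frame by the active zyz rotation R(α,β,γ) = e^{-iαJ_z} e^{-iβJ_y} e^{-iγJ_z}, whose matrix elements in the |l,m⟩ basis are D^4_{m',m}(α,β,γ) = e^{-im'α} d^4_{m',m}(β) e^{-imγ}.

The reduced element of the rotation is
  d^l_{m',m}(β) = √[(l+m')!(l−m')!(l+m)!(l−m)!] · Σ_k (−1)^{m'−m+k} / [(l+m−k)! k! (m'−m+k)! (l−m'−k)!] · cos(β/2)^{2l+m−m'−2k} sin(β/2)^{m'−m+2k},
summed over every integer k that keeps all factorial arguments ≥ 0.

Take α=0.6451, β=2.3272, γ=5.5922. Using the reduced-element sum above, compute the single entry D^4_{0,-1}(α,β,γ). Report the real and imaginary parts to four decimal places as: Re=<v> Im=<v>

D^4_{0,-1}(0.6451,2.3272,5.5922) = e^{-i·0·0.6451}·d^4_{0,-1}(2.3272)·e^{-i·-1·5.5922}. Compute d first:
With c≡cos(β/2)=0.396036 and s≡sin(β/2)=0.918235, N=[24·24·6·120]^{1/2}=643.987578
The bounds max(0,m−m')=0 and min(l+m,l−m')=3 give 4 terms
  k=0: (−1)^1·643.9876/(144)·0.3960^7·0.9182^1 = -0.006275
  k=1: (−1)^2·643.9876/(24)·0.3960^5·0.9182^3 = +0.202397
  k=2: (−1)^3·643.9876/(24)·0.3960^3·0.9182^5 = -1.088029
  k=3: (−1)^4·643.9876/(144)·0.3960^1·0.9182^7 = +0.974824
d^4_{0,-1}(2.3272) = -0.006275 +0.202397 -1.088029 +0.974824 = +0.082917
Attach z-rotation phases: D = e^{-i(0)(0.6451)}·(+0.082917)·e^{-i(-1)(5.5922)} = +0.063897-0.052843i

Re=0.0639 Im=-0.0528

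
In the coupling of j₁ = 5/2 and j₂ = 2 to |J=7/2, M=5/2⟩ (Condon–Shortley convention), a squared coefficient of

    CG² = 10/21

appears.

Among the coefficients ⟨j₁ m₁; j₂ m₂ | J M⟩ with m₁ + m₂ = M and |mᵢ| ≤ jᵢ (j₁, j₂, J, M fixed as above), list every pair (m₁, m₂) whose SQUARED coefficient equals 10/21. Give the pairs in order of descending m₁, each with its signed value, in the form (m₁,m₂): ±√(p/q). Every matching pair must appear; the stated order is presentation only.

Admissible pairs with m₁+m₂ = M = 5/2: (1/2,2), (3/2,1), (5/2,0)
  (m₁,m₂)=(5/2,0): CG² = 10/21, CG = +√(10/21)   ← matches the target
  (m₁,m₂)=(3/2,1): CG² = 1/63, CG = +√(1/63)
  (m₁,m₂)=(1/2,2): CG² = 32/63, CG = −√(32/63)
Pairs with CG² = 10/21: (5/2,0): +√(10/21)

(5/2,0): +√(10/21)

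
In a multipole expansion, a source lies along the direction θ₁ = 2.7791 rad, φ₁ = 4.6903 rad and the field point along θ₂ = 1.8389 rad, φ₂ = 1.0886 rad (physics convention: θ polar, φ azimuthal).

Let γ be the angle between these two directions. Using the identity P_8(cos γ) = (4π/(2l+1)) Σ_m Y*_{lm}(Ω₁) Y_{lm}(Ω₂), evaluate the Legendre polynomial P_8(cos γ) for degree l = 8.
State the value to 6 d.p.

Addition theorem: P_8(cos γ) = (4π/17) Σ_m Y*_{lm}(Ω₁) Y_{lm}(Ω₂), m = −8…8:
  m=-8: Y*=(0.000127, -0.000023)  Y=(-0.290675, -0.252880)  product (-0.000043, -0.000025)
  m=-7: Y*=(-0.000209, -0.001343)  Y=(-0.098078, 0.411856)  product (0.000574, 0.000046)
  m=-6: Y*=(-0.008987, 0.001198)  Y=(0.015430, -0.003914)  product (-0.000134, 0.000054)
  m=-5: Y*=(0.004752, 0.042853)  Y=(0.233375, 0.260458)  product (-0.010052, 0.011239)
  m=-4: Y*=(0.148924, -0.013193)  Y=(0.051696, -0.138183)  product (0.005876, -0.021261)
  m=-3: Y*=(-0.024303, -0.366200)  Y=(0.281523, -0.035148)  product (-0.019713, -0.102240)
  m=-2: Y*=(-0.571595, 0.025268)  Y=(-0.112976, -0.162889)  product (0.068693, 0.090252)
  m=-1: Y*=(0.008060, 0.364812)  Y=(0.115675, -0.221005)  product (0.081558, 0.040419)
  m=+0: Y*=(-0.337367, -0.000000)  Y=(-0.211613, 0.000000)  product (0.071391, 0.000000)
  m=+1: Y*=(-0.008060, 0.364812)  Y=(-0.115675, -0.221005)  product (0.081558, -0.040419)
  m=+2: Y*=(-0.571595, -0.025268)  Y=(-0.112976, 0.162889)  product (0.068693, -0.090252)
  m=+3: Y*=(0.024303, -0.366200)  Y=(-0.281523, -0.035148)  product (-0.019713, 0.102240)
  m=+4: Y*=(0.148924, 0.013193)  Y=(0.051696, 0.138183)  product (0.005876, 0.021261)
  m=+5: Y*=(-0.004752, 0.042853)  Y=(-0.233375, 0.260458)  product (-0.010052, -0.011239)
  m=+6: Y*=(-0.008987, -0.001198)  Y=(0.015430, 0.003914)  product (-0.000134, -0.000054)
  m=+7: Y*=(0.000209, -0.001343)  Y=(0.098078, 0.411856)  product (0.000574, -0.000046)
  m=+8: Y*=(0.000127, 0.000023)  Y=(-0.290675, 0.252880)  product (-0.000043, 0.000025)
Accumulated sum (0.324906, 0.000000); after 4π/(2l+1) scaling, (0.240170, 0.000000) ⇒ P_8 = 0.240170

0.240170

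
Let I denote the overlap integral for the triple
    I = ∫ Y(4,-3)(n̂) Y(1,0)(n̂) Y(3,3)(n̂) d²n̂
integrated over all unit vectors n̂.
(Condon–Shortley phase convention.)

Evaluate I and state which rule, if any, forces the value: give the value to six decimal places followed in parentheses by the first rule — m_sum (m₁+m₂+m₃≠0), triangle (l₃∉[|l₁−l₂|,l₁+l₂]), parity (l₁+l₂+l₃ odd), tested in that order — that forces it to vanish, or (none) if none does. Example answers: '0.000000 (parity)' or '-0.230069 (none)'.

-0.162868 (none)

Rules hold: Σm=0, L=8 even, 3≤3≤5.
N = 9·3·7 = 189
Δ = 2!·6!·0!/9! = 1/252
Racah Σ t=1..1: t=1:−1/36 = -1/36
⇒ 3j(4 1 3; 0 0 0)² = 4/63, sgn +1
Racah Σ t=1..1: t=1:−1/720 = -1/720
⇒ 3j(4 1 3; -3 0 3)² = 1/36, sgn -1
4πI² = N·(3j₀)²·(3jₘ)² = 1/3
I = -1·√(0.333333/4π) = -0.16286750
No selection rule forces the value: the integral is nonzero (none).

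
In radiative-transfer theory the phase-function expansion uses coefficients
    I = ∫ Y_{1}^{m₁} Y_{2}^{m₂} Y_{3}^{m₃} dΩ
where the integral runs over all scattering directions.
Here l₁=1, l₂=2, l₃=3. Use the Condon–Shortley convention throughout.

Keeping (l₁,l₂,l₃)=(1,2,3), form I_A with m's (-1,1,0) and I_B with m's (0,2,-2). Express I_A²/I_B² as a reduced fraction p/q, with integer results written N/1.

l's match ⇒ only the (l;m) 3-j factors differ between A and B.
A: triangle coeff Δ(1,2,3) = 1/105; Σ_t [0,0]: t=0:+1/12 = 1/12; (3j)²=1/35 [(1 2 3; -1 1 0)], sign=-1
B: triangle coeff Δ(1,2,3) = 1/105; Σ_t [0,0]: t=0:+1/24 = 1/24; (3j)²=1/21 [(1 2 3; 0 2 -2)], sign=-1
I_A²/I_B² = (1/35)/(1/21) = 3/5

3/5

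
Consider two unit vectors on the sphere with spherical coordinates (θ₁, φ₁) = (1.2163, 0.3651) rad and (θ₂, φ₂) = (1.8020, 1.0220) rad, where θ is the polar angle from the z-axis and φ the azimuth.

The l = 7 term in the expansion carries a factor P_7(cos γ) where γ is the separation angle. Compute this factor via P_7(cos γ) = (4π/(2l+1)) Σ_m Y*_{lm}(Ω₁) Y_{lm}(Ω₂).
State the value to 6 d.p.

0.284581

Summing Y*_{l m}(θ₁,φ₁)·Y_{l m}(θ₂,φ₂) over m ∈ [−7, 7]; prefactor 4π/(2·7+1) = 0.837758:
  m=-7: (-0.265830, 0.176411) × (0.266710, -0.316661) = (-0.015037, 0.131229)  (running Σ = (-0.015037, 0.131229))
  m=-6: (-0.256655, 0.359656) × (-0.360520, -0.054924) = (0.112283, -0.115566)  (running Σ = (0.097246, 0.015662))
  m=-5: (-0.037986, 0.145898) × (-0.039405, -0.093825) = (0.015186, -0.002185)  (running Σ = (0.112432, 0.013477))
  m=-4: (-0.031123, -0.280770) × (-0.204521, 0.283837) = (0.086058, 0.048590)  (running Σ = (0.198490, 0.062067))
  m=-3: (-0.120154, -0.233355) × (0.007258, 0.000550) = (-0.000744, -0.001760)  (running Σ = (0.197746, 0.060307))
  m=-2: (0.136018, 0.121774) × (0.148904, 0.290827) = (-0.015162, 0.057691)  (running Σ = (0.182585, 0.117998))
  m=-1: (0.270275, 0.103309) × (0.025495, -0.041695) = (0.011198, -0.008635)  (running Σ = (0.193783, 0.109362))
  m=0: (-0.150653, -0.000000) × (0.317768, 0.000000) = (-0.047873, -0.000000)  (running Σ = (0.145910, 0.109362))
  m=1: (-0.270275, 0.103309) × (-0.025495, -0.041695) = (0.011198, 0.008635)  (running Σ = (0.157108, 0.117998))
  m=2: (0.136018, -0.121774) × (0.148904, -0.290827) = (-0.015162, -0.057691)  (running Σ = (0.141947, 0.060307))
  m=3: (0.120154, -0.233355) × (-0.007258, 0.000550) = (-0.000744, 0.001760)  (running Σ = (0.141203, 0.062067))
  m=4: (-0.031123, 0.280770) × (-0.204521, -0.283837) = (0.086058, -0.048590)  (running Σ = (0.227261, 0.013477))
  m=5: (0.037986, 0.145898) × (0.039405, -0.093825) = (0.015186, 0.002185)  (running Σ = (0.242447, 0.015662))
  m=6: (-0.256655, -0.359656) × (-0.360520, 0.054924) = (0.112283, 0.115566)  (running Σ = (0.354730, 0.131229))
  m=7: (0.265830, 0.176411) × (-0.266710, -0.316661) = (-0.015037, -0.131229)  (running Σ = (0.339693, 0.000000))
Σ over m = (0.339693, 0.000000); ×(4π/15) → (0.284581, 0.000000). Real part: 0.284581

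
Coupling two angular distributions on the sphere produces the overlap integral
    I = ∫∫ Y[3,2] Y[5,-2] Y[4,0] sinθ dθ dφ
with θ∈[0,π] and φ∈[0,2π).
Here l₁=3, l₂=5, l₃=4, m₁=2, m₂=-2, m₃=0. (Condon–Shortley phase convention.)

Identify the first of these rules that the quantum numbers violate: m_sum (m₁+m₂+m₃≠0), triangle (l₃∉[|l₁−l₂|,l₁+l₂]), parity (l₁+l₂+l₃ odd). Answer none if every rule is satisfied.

none

m₁+m₂+m₃ = 2 − 2 + 0 = 0  ✓
triangle: |3−5|=2 ≤ l₃=4 ≤ 3+5=8  ✓
parity: l₁+l₂+l₃ = 12 is even  ✓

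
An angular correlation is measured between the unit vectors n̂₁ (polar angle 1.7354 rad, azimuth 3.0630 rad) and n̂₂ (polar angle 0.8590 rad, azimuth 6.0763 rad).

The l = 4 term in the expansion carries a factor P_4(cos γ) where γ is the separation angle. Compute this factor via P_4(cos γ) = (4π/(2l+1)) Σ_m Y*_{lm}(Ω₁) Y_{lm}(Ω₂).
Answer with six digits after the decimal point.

Addition theorem: P_4(cos γ) = (4π/9) Σ_m Y*_{lm}(Ω₁) Y_{lm}(Ω₂), m = −4…4:
  m=-4: (+0.398548-0.129589i) × (+0.098436+0.107103i) = +0.053111+0.029929i  (running Σ = +0.053111+0.029929i)
  m=-3: (+0.191448-0.045995i) × (+0.288738+0.206418i) = +0.064772+0.026238i  (running Σ = +0.117883+0.056167i)
  m=-2: (-0.261095+0.041382i) × (+0.348873+0.153198i) = -0.097429-0.025562i  (running Σ = +0.020455+0.030605i)
  m=-1: (-0.214382+0.016884i) × (-0.003058-0.000642i) = +0.000666+0.000086i  (running Σ = +0.021121+0.030691i)
  m=0: (+0.234814-0.000000i) × (-0.362680+0.000000i) = -0.085162+0.000000i  (running Σ = -0.064041+0.030691i)
  m=1: (+0.214382+0.016884i) × (+0.003058-0.000642i) = +0.000666-0.000086i  (running Σ = -0.063375+0.030605i)
  m=2: (-0.261095-0.041382i) × (+0.348873-0.153198i) = -0.097429+0.025562i  (running Σ = -0.160804+0.056167i)
  m=3: (-0.191448-0.045995i) × (-0.288738+0.206418i) = +0.064772-0.026238i  (running Σ = -0.096031+0.029929i)
  m=4: (+0.398548+0.129589i) × (+0.098436-0.107103i) = +0.053111-0.029929i  (running Σ = -0.042920+0.000000i)
Accumulated sum -0.042920+0.000000i; after 4π/(2l+1) scaling, -0.059928+0.000000i ⇒ P_4 = -0.059928

-0.059928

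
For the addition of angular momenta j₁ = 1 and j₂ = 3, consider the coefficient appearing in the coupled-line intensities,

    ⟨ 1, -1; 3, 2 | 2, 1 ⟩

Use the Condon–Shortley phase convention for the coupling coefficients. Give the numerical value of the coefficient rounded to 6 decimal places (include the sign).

+√(10/21) = +0.690066

triangle: 2!×0!×4!/7! = 48/5040
(j±m)!: 0!×2!×5!×1!×3!×1! = 1440
prefactor² = (2J+1)×Δ×N² = 480/7
  k=2: +1/(2!×0!×0!×3!×0!×1!) = 1/12
Σ = 1/12  ⇒  CG² = 480/7×(1/12)² = 10/21
CG = +√(10/21) = +0.690066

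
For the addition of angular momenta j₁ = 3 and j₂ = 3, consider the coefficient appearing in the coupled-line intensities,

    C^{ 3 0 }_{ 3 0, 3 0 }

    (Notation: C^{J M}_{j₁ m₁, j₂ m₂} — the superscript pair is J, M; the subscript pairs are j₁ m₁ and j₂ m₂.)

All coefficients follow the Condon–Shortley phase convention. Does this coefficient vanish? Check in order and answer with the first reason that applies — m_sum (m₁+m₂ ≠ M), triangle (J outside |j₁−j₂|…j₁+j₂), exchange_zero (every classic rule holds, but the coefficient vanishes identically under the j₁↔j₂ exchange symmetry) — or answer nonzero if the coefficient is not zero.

m-sum: m₁+m₂ = 0+0 = 0, M = 0  ✓
triangle: |j₁−j₂| = 0 ≤ J = 3 ≤ j₁+j₂ = 6  ✓
exchange: j₁=j₂ and m₁=m₂, and (−1)^(j₁+j₂−J) = (−1)^3 = −1 forces ⟨j₁m₁;j₂m₂|JM⟩ = −⟨j₂m₂;j₁m₁|JM⟩ = −⟨j₁m₁;j₂m₂|JM⟩ ⇒ the coefficient vanishes identically
Racah sum check: Σ_k collapses to 0 ⇒ CG = 0

exchange_zero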